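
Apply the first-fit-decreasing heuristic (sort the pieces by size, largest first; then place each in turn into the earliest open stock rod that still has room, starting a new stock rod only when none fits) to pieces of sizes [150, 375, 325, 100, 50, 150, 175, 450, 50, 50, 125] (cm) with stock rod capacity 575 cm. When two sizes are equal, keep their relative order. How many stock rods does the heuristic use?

Sorted descending: 450, 375, 325, 175, 150, 150, 125, 100, 50, 50, 50.
  450 → stock rod 1 (new)  [load 450/575]
  375 → stock rod 2 (new)  [load 375/575]
  325 → stock rod 3 (new)  [load 325/575]
  175 → stock rod 2  [load 550/575]
  150 → stock rod 3  [load 475/575]
  150 → stock rod 4 (new)  [load 150/575]
  125 → stock rod 1  [load 575/575]
  100 → stock rod 3  [load 575/575]
  50 → stock rod 4  [load 200/575]
  50 → stock rod 4  [load 250/575]
  50 → stock rod 4  [load 300/575]
4 stock rods opened.

4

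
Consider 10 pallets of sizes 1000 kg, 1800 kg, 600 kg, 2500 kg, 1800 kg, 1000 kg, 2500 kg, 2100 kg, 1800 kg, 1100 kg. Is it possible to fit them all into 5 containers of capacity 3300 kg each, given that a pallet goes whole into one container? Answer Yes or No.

Total = 16200 kg; ⌈16200/3300⌉ = 5.
6 pallets each exceed half the capacity and cannot share a container, forcing at least 6 containers.
At least 6 containers are required, but only 5 are allowed.

No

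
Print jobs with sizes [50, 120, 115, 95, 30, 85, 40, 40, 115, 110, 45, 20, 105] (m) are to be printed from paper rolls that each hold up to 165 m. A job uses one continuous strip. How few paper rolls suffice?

Total = 120 + 115 + 115 + 110 + 105 + 95 + 85 + 50 + 45 + 40 + 40 + 30 + 20 = 970 m.
Lower bound: ⌈970/165⌉ = 6 paper rolls.
Also, 7 print jobs each exceed 165/2 m, and no two of those can share a roll, so at least 7 paper rolls are needed.
A packing using 7 paper rolls:
  roll 1: 120 + 45 = 165
  roll 2: 115 + 50 = 165
  roll 3: 115 + 40 = 155
  roll 4: 110 + 40 = 150
  roll 5: 105 + 30 + 20 = 155
  roll 6: 95 = 95
  roll 7: 85 = 85
This matches the lower bound, so 7 is optimal.

7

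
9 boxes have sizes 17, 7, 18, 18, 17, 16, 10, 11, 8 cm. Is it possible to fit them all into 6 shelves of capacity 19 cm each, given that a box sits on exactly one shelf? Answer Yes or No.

Total = 122 cm; ⌈122/19⌉ = 7.
At least 7 shelves are required, but only 6 are allowed.

No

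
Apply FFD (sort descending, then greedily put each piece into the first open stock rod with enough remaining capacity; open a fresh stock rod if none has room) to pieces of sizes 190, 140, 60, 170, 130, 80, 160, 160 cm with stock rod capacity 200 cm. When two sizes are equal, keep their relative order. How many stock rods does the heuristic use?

7

Sorted descending: 190, 170, 160, 160, 140, 130, 80, 60.
  190 → stock rod 1 (new)  [load 190/200]
  170 → stock rod 2 (new)  [load 170/200]
  160 → stock rod 3 (new)  [load 160/200]
  160 → stock rod 4 (new)  [load 160/200]
  140 → stock rod 5 (new)  [load 140/200]
  130 → stock rod 6 (new)  [load 130/200]
  80 → stock rod 7 (new)  [load 80/200]
  60 → stock rod 5  [load 200/200]
7 stock rods opened.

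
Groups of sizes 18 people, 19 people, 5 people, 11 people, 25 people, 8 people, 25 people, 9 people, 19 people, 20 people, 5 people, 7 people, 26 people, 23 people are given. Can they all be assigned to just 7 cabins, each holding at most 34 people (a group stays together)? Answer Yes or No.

No

Total = 220 people; ⌈220/34⌉ = 7.
8 groups each exceed half the capacity and cannot share a cabin, forcing at least 8 cabins.
At least 8 cabins are required, but only 7 are allowed.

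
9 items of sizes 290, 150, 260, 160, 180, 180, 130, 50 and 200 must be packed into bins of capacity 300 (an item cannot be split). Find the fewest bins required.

7

Total = 290 + 260 + 200 + 180 + 180 + 160 + 150 + 130 + 50 = 1600.
Lower bound: ⌈1600/300⌉ = 6 bins.
A packing using 7 bins:
  bin 1: 290 = 290
  bin 2: 260 = 260
  bin 3: 200 + 50 = 250
  bin 4: 180 = 180
  bin 5: 180 = 180
  bin 6: 160 + 130 = 290
  bin 7: 150 = 150
No arrangement into 6 bins stays within capacity, so 7 is optimal.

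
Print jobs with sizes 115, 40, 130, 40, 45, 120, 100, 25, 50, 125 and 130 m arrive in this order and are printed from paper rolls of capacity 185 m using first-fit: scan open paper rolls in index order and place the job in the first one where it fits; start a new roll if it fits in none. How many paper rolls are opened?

6

  115 → roll 1 (new)  [load 115/185]
  40 → roll 1  [load 155/185]
  130 → roll 2 (new)  [load 130/185]
  40 → roll 2  [load 170/185]
  45 → roll 3 (new)  [load 45/185]
  120 → roll 3  [load 165/185]
  100 → roll 4 (new)  [load 100/185]
  25 → roll 1  [load 180/185]
  50 → roll 4  [load 150/185]
  125 → roll 5 (new)  [load 125/185]
  130 → roll 6 (new)  [load 130/185]
6 paper rolls opened.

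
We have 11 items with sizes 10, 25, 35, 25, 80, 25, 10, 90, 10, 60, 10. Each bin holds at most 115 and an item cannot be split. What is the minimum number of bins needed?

Total = 90 + 80 + 60 + 35 + 25 + 25 + 25 + 10 + 10 + 10 + 10 = 380.
Lower bound: ⌈380/115⌉ = 4 bins.
A packing using 4 bins:
  bin 1: 90 + 25 = 115
  bin 2: 80 + 35 = 115
  bin 3: 60 + 25 + 25 = 110
  bin 4: 10 + 10 + 10 + 10 = 40
This matches the lower bound, so 4 is optimal.

4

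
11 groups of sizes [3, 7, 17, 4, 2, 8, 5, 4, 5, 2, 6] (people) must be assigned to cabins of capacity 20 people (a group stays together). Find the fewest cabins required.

4

Total = 17 + 8 + 7 + 6 + 5 + 5 + 4 + 4 + 3 + 2 + 2 = 63 people.
Lower bound: ⌈63/20⌉ = 4 cabins.
A packing using 4 cabins:
  cabin 1: 17 + 3 = 20
  cabin 2: 8 + 7 + 5 = 20
  cabin 3: 6 + 5 + 4 + 4 = 19
  cabin 4: 2 + 2 = 4
This matches the lower bound, so 4 is optimal.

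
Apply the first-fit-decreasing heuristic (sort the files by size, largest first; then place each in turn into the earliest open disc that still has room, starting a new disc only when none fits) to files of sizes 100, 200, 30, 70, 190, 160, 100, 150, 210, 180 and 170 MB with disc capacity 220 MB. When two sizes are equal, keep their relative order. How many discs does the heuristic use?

8

Sorted descending: 210, 200, 190, 180, 170, 160, 150, 100, 100, 70, 30.
  210 → disc 1 (new)  [load 210/220]
  200 → disc 2 (new)  [load 200/220]
  190 → disc 3 (new)  [load 190/220]
  180 → disc 4 (new)  [load 180/220]
  170 → disc 5 (new)  [load 170/220]
  160 → disc 6 (new)  [load 160/220]
  150 → disc 7 (new)  [load 150/220]
  100 → disc 8 (new)  [load 100/220]
  100 → disc 8  [load 200/220]
  70 → disc 7  [load 220/220]
  30 → disc 3  [load 220/220]
8 discs opened.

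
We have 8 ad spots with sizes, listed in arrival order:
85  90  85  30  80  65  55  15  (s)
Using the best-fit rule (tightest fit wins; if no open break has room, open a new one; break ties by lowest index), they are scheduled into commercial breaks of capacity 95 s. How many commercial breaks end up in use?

  85 → break 1 (new)  [load 85/95]
  90 → break 2 (new)  [load 90/95]
  85 → break 3 (new)  [load 85/95]
  30 → break 4 (new)  [load 30/95]
  80 → break 5 (new)  [load 80/95]
  65 → break 4  [load 95/95]
  55 → break 6 (new)  [load 55/95]
  15 → break 5  [load 95/95]
6 commercial breaks opened.

6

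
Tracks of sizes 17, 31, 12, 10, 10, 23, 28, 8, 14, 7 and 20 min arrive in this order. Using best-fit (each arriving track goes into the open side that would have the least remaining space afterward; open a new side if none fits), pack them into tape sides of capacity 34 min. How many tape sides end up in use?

  17 → side 1 (new)  [load 17/34]
  31 → side 2 (new)  [load 31/34]
  12 → side 1  [load 29/34]
  10 → side 3 (new)  [load 10/34]
  10 → side 3  [load 20/34]
  23 → side 4 (new)  [load 23/34]
  28 → side 5 (new)  [load 28/34]
  8 → side 4  [load 31/34]
  14 → side 3  [load 34/34]
  7 → side 6 (new)  [load 7/34]
  20 → side 6  [load 27/34]
6 tape sides opened.

6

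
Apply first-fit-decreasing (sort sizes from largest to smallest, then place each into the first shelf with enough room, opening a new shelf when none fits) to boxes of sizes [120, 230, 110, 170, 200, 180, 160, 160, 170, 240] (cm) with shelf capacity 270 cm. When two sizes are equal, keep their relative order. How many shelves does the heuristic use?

Sorted descending: 240, 230, 200, 180, 170, 170, 160, 160, 120, 110.
  240 → shelf 1 (new)  [load 240/270]
  230 → shelf 2 (new)  [load 230/270]
  200 → shelf 3 (new)  [load 200/270]
  180 → shelf 4 (new)  [load 180/270]
  170 → shelf 5 (new)  [load 170/270]
  170 → shelf 6 (new)  [load 170/270]
  160 → shelf 7 (new)  [load 160/270]
  160 → shelf 8 (new)  [load 160/270]
  120 → shelf 9 (new)  [load 120/270]
  110 → shelf 7  [load 270/270]
9 shelves opened.

9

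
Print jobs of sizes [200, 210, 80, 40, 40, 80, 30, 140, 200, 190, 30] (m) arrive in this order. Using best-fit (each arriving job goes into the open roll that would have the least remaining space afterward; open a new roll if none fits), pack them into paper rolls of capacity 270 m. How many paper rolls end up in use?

  200 → roll 1 (new)  [load 200/270]
  210 → roll 2 (new)  [load 210/270]
  80 → roll 3 (new)  [load 80/270]
  40 → roll 2  [load 250/270]
  40 → roll 1  [load 240/270]
  80 → roll 3  [load 160/270]
  30 → roll 1  [load 270/270]
  140 → roll 4 (new)  [load 140/270]
  200 → roll 5 (new)  [load 200/270]
  190 → roll 6 (new)  [load 190/270]
  30 → roll 5  [load 230/270]
6 paper rolls opened.

6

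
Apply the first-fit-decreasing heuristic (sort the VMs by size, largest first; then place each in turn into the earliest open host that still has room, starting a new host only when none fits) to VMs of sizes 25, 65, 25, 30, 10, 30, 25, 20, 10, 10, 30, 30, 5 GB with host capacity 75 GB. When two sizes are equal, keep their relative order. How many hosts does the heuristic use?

5

Sorted descending: 65, 30, 30, 30, 30, 25, 25, 25, 20, 10, 10, 10, 5.
  65 → host 1 (new)  [load 65/75]
  30 → host 2 (new)  [load 30/75]
  30 → host 2  [load 60/75]
  30 → host 3 (new)  [load 30/75]
  30 → host 3  [load 60/75]
  25 → host 4 (new)  [load 25/75]
  25 → host 4  [load 50/75]
  25 → host 4  [load 75/75]
  20 → host 5 (new)  [load 20/75]
  10 → host 1  [load 75/75]
  10 → host 2  [load 70/75]
  10 → host 3  [load 70/75]
  5 → host 2  [load 75/75]
5 hosts opened.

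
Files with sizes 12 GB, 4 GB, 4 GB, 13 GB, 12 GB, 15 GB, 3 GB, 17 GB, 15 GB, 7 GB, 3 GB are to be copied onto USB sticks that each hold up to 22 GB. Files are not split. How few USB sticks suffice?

Total = 17 + 15 + 15 + 13 + 12 + 12 + 7 + 4 + 4 + 3 + 3 = 105 GB.
Lower bound: ⌈105/22⌉ = 5 USB sticks.
Also, 6 files each exceed 11 GB, and no two of those can share a USB stick, so at least 6 USB sticks are needed.
A packing using 6 USB sticks:
  USB stick 1: 17 + 4 = 21
  USB stick 2: 15 + 7 = 22
  USB stick 3: 15 + 4 + 3 = 22
  USB stick 4: 13 + 3 = 16
  USB stick 5: 12 = 12
  USB stick 6: 12 = 12
This matches the lower bound, so 6 is optimal.

6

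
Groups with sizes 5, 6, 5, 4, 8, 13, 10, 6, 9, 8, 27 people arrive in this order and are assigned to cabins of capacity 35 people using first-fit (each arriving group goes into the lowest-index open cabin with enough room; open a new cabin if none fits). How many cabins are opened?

3

  5 → cabin 1 (new)  [load 5/35]
  6 → cabin 1  [load 11/35]
  5 → cabin 1  [load 16/35]
  4 → cabin 1  [load 20/35]
  8 → cabin 1  [load 28/35]
  13 → cabin 2 (new)  [load 13/35]
  10 → cabin 2  [load 23/35]
  6 → cabin 1  [load 34/35]
  9 → cabin 2  [load 32/35]
  8 → cabin 3 (new)  [load 8/35]
  27 → cabin 3  [load 35/35]
3 cabins opened.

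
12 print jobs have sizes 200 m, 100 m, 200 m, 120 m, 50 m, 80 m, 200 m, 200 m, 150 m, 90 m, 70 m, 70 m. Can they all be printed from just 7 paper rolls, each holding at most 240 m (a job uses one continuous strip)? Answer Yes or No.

Total = 1530 m; ⌈1530/240⌉ = 7.
The bound of 7 does not rule out 7, but exhaustive search shows no assignment into 7 paper rolls of capacity 240 m exists — the minimum is 8.

No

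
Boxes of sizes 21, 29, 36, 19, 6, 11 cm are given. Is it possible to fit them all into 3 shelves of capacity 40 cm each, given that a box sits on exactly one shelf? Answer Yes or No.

No

Total = 122 cm; ⌈122/40⌉ = 4.
At least 4 shelves are required, but only 3 are allowed.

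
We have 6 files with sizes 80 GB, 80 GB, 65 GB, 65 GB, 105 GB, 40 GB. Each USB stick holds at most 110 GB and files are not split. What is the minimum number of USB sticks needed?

Total = 105 + 80 + 80 + 65 + 65 + 40 = 435 GB.
Lower bound: ⌈435/110⌉ = 4 USB sticks.
Also, 5 files each exceed 55 GB, and no two of those can share a USB stick, so at least 5 USB sticks are needed.
A packing using 5 USB sticks:
  USB stick 1: 105 = 105
  USB stick 2: 80 = 80
  USB stick 3: 80 = 80
  USB stick 4: 65 + 40 = 105
  USB stick 5: 65 = 65
This matches the lower bound, so 5 is optimal.

5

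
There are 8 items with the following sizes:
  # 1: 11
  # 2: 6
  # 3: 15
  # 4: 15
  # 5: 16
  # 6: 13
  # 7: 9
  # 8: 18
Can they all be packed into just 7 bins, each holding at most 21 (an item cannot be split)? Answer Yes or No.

A valid assignment using 6 bins:
  bin 1: 18 = 18
  bin 2: 16 = 16
  bin 3: 15 + 6 = 21
  bin 4: 15 = 15
  bin 5: 13 = 13
  bin 6: 11 + 9 = 20
That uses only 6 ≤ 7, so 7 bins are enough.

Yes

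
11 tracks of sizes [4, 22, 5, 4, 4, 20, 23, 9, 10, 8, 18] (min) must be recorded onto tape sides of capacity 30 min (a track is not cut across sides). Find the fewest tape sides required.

5

Total = 23 + 22 + 20 + 18 + 10 + 9 + 8 + 5 + 4 + 4 + 4 = 127 min.
Lower bound: ⌈127/30⌉ = 5 tape sides.
A packing using 5 tape sides:
  side 1: 23 + 5 = 28
  side 2: 22 + 8 = 30
  side 3: 20 + 10 = 30
  side 4: 18 + 9 = 27
  side 5: 4 + 4 + 4 = 12
This matches the lower bound, so 5 is optimal.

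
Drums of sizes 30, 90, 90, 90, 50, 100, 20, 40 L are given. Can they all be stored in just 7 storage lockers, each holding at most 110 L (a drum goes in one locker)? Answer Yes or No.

A valid assignment using 6 storage lockers:
  locker 1: 100 = 100
  locker 2: 90 + 20 = 110
  locker 3: 90 = 90
  locker 4: 90 = 90
  locker 5: 50 + 40 = 90
  locker 6: 30 = 30
That uses only 6 ≤ 7, so 7 storage lockers are enough.

Yes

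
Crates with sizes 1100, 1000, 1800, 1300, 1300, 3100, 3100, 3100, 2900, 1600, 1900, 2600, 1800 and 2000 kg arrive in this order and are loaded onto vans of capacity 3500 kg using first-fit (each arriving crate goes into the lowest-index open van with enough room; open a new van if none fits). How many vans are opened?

  1100 → van 1 (new)  [load 1100/3500]
  1000 → van 1  [load 2100/3500]
  1800 → van 2 (new)  [load 1800/3500]
  1300 → van 1  [load 3400/3500]
  1300 → van 2  [load 3100/3500]
  3100 → van 3 (new)  [load 3100/3500]
  3100 → van 4 (new)  [load 3100/3500]
  3100 → van 5 (new)  [load 3100/3500]
  2900 → van 6 (new)  [load 2900/3500]
  1600 → van 7 (new)  [load 1600/3500]
  1900 → van 7  [load 3500/3500]
  2600 → van 8 (new)  [load 2600/3500]
  1800 → van 9 (new)  [load 1800/3500]
  2000 → van 10 (new)  [load 2000/3500]
10 vans opened.

10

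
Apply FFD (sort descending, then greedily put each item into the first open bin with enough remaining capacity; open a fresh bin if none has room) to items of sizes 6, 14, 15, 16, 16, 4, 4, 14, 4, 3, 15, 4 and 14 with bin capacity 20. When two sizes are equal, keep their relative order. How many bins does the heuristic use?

Sorted descending: 16, 16, 15, 15, 14, 14, 14, 6, 4, 4, 4, 4, 3.
  16 → bin 1 (new)  [load 16/20]
  16 → bin 2 (new)  [load 16/20]
  15 → bin 3 (new)  [load 15/20]
  15 → bin 4 (new)  [load 15/20]
  14 → bin 5 (new)  [load 14/20]
  14 → bin 6 (new)  [load 14/20]
  14 → bin 7 (new)  [load 14/20]
  6 → bin 5  [load 20/20]
  4 → bin 1  [load 20/20]
  4 → bin 2  [load 20/20]
  4 → bin 3  [load 19/20]
  4 → bin 4  [load 19/20]
  3 → bin 6  [load 17/20]
7 bins opened.

7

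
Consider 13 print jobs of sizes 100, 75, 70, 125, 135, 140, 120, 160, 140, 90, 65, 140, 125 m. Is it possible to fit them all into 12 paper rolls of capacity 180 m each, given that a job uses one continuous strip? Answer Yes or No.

A valid assignment using 11 paper rolls:
  roll 1: 160 = 160
  roll 2: 140 = 140
  roll 3: 140 = 140
  roll 4: 140 = 140
  roll 5: 135 = 135
  roll 6: 125 = 125
  roll 7: 125 = 125
  roll 8: 120 = 120
  roll 9: 100 + 75 = 175
  roll 10: 90 + 70 = 160
  roll 11: 65 = 65
That uses only 11 ≤ 12, so 12 paper rolls are enough.

Yes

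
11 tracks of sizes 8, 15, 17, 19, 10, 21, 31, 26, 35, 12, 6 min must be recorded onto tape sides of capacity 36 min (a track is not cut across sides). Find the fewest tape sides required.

6

Total = 35 + 31 + 26 + 21 + 19 + 17 + 15 + 12 + 10 + 8 + 6 = 200 min.
Lower bound: ⌈200/36⌉ = 6 tape sides.
A packing using 6 tape sides:
  side 1: 35 = 35
  side 2: 31 = 31
  side 3: 26 + 10 = 36
  side 4: 21 + 15 = 36
  side 5: 19 + 17 = 36
  side 6: 12 + 8 + 6 = 26
This matches the lower bound, so 6 is optimal.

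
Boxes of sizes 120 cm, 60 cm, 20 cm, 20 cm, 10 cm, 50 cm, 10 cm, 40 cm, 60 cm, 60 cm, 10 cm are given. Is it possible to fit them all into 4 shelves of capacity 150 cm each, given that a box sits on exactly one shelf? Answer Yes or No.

Yes

A valid assignment using 4 shelves:
  shelf 1: 120 + 20 + 10 = 150
  shelf 2: 60 + 60 + 20 + 10 = 150
  shelf 3: 60 + 50 + 40 = 150
  shelf 4: 10 = 10
Every load is within 150 cm, so 4 shelves suffice.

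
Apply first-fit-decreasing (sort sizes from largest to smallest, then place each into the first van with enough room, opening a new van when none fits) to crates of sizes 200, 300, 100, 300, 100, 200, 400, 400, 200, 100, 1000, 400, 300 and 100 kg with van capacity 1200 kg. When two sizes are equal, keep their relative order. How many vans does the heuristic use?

Sorted descending: 1000, 400, 400, 400, 300, 300, 300, 200, 200, 200, 100, 100, 100, 100.
  1000 → van 1 (new)  [load 1000/1200]
  400 → van 2 (new)  [load 400/1200]
  400 → van 2  [load 800/1200]
  400 → van 2  [load 1200/1200]
  300 → van 3 (new)  [load 300/1200]
  300 → van 3  [load 600/1200]
  300 → van 3  [load 900/1200]
  200 → van 1  [load 1200/1200]
  200 → van 3  [load 1100/1200]
  200 → van 4 (new)  [load 200/1200]
  100 → van 3  [load 1200/1200]
  100 → van 4  [load 300/1200]
  100 → van 4  [load 400/1200]
  100 → van 4  [load 500/1200]
4 vans opened.

4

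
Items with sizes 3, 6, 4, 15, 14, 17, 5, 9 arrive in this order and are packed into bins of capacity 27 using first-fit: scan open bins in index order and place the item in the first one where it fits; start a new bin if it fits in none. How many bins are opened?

3

  3 → bin 1 (new)  [load 3/27]
  6 → bin 1  [load 9/27]
  4 → bin 1  [load 13/27]
  15 → bin 2 (new)  [load 15/27]
  14 → bin 1  [load 27/27]
  17 → bin 3 (new)  [load 17/27]
  5 → bin 2  [load 20/27]
  9 → bin 3  [load 26/27]
3 bins opened.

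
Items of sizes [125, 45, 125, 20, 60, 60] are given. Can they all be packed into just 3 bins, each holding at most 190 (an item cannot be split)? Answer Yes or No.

Yes

A valid assignment using 3 bins:
  bin 1: 125 + 60 = 185
  bin 2: 125 + 60 = 185
  bin 3: 45 + 20 = 65
Every load is within 190, so 3 bins suffice.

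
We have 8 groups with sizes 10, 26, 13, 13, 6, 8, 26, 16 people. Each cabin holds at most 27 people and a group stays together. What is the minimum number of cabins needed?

Total = 26 + 26 + 16 + 13 + 13 + 10 + 8 + 6 = 118 people.
Lower bound: ⌈118/27⌉ = 5 cabins.
A packing using 5 cabins:
  cabin 1: 26 = 26
  cabin 2: 26 = 26
  cabin 3: 16 + 10 = 26
  cabin 4: 13 + 13 = 26
  cabin 5: 8 + 6 = 14
This matches the lower bound, so 5 is optimal.

5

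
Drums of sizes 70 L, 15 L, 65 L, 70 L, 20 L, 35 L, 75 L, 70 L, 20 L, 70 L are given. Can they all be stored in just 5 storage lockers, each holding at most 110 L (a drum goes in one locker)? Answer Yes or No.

No

Total = 510 L; ⌈510/110⌉ = 5.
6 drums each exceed half the capacity and cannot share a locker, forcing at least 6 storage lockers.
At least 6 storage lockers are required, but only 5 are allowed.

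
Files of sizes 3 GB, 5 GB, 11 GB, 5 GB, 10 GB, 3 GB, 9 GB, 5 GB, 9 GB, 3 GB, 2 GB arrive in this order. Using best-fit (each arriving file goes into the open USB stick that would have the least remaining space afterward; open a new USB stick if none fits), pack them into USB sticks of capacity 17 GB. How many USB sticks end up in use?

4

  3 → USB stick 1 (new)  [load 3/17]
  5 → USB stick 1  [load 8/17]
  11 → USB stick 2 (new)  [load 11/17]
  5 → USB stick 2  [load 16/17]
  10 → USB stick 3 (new)  [load 10/17]
  3 → USB stick 3  [load 13/17]
  9 → USB stick 1  [load 17/17]
  5 → USB stick 4 (new)  [load 5/17]
  9 → USB stick 4  [load 14/17]
  3 → USB stick 4  [load 17/17]
  2 → USB stick 3  [load 15/17]
4 USB sticks opened.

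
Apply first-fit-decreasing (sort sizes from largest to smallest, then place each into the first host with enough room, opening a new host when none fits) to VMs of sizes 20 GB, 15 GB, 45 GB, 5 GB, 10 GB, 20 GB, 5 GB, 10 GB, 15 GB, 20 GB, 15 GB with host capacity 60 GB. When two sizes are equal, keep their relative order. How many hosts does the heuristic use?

3

Sorted descending: 45, 20, 20, 20, 15, 15, 15, 10, 10, 5, 5.
  45 → host 1 (new)  [load 45/60]
  20 → host 2 (new)  [load 20/60]
  20 → host 2  [load 40/60]
  20 → host 2  [load 60/60]
  15 → host 1  [load 60/60]
  15 → host 3 (new)  [load 15/60]
  15 → host 3  [load 30/60]
  10 → host 3  [load 40/60]
  10 → host 3  [load 50/60]
  5 → host 3  [load 55/60]
  5 → host 3  [load 60/60]
3 hosts opened.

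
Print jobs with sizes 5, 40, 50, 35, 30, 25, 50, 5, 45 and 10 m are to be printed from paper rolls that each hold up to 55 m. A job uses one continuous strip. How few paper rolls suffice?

6

Total = 50 + 50 + 45 + 40 + 35 + 30 + 25 + 10 + 5 + 5 = 295 m.
Lower bound: ⌈295/55⌉ = 6 paper rolls.
A packing using 6 paper rolls:
  roll 1: 50 + 5 = 55
  roll 2: 50 + 5 = 55
  roll 3: 45 + 10 = 55
  roll 4: 40 = 40
  roll 5: 35 = 35
  roll 6: 30 + 25 = 55
This matches the lower bound, so 6 is optimal.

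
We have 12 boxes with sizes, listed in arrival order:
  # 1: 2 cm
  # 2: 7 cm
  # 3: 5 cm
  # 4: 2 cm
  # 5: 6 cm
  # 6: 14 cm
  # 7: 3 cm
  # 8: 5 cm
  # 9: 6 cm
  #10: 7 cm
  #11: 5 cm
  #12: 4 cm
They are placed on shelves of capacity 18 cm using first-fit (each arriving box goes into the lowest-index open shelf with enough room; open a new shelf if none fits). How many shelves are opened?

4

  2 → shelf 1 (new)  [load 2/18]
  7 → shelf 1  [load 9/18]
  5 → shelf 1  [load 14/18]
  2 → shelf 1  [load 16/18]
  6 → shelf 2 (new)  [load 6/18]
  14 → shelf 3 (new)  [load 14/18]
  3 → shelf 2  [load 9/18]
  5 → shelf 2  [load 14/18]
  6 → shelf 4 (new)  [load 6/18]
  7 → shelf 4  [load 13/18]
  5 → shelf 4  [load 18/18]
  4 → shelf 2  [load 18/18]
4 shelves opened.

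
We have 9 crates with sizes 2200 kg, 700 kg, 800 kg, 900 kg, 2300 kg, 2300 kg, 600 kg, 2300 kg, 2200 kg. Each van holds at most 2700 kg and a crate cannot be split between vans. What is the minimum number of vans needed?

7

Total = 2300 + 2300 + 2300 + 2200 + 2200 + 900 + 800 + 700 + 600 = 14300 kg.
Lower bound: ⌈14300/2700⌉ = 6 vans.
A packing using 7 vans:
  van 1: 2300 = 2300
  van 2: 2300 = 2300
  van 3: 2300 = 2300
  van 4: 2200 = 2200
  van 5: 2200 = 2200
  van 6: 900 + 800 + 700 = 2400
  van 7: 600 = 600
No arrangement into 6 vans stays within capacity, so 7 is optimal.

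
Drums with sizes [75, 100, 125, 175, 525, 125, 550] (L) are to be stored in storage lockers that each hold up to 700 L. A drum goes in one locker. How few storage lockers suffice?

Total = 550 + 525 + 175 + 125 + 125 + 100 + 75 = 1675 L.
Lower bound: ⌈1675/700⌉ = 3 storage lockers.
A packing using 3 storage lockers:
  locker 1: 550 + 125 = 675
  locker 2: 525 + 175 = 700
  locker 3: 125 + 100 + 75 = 300
This matches the lower bound, so 3 is optimal.

3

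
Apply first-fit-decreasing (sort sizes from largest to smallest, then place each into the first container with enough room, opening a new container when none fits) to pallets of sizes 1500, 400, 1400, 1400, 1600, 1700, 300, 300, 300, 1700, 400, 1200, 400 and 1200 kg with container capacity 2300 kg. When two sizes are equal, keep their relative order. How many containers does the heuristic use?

8

Sorted descending: 1700, 1700, 1600, 1500, 1400, 1400, 1200, 1200, 400, 400, 400, 300, 300, 300.
  1700 → container 1 (new)  [load 1700/2300]
  1700 → container 2 (new)  [load 1700/2300]
  1600 → container 3 (new)  [load 1600/2300]
  1500 → container 4 (new)  [load 1500/2300]
  1400 → container 5 (new)  [load 1400/2300]
  1400 → container 6 (new)  [load 1400/2300]
  1200 → container 7 (new)  [load 1200/2300]
  1200 → container 8 (new)  [load 1200/2300]
  400 → container 1  [load 2100/2300]
  400 → container 2  [load 2100/2300]
  400 → container 3  [load 2000/2300]
  300 → container 3  [load 2300/2300]
  300 → container 4  [load 1800/2300]
  300 → container 4  [load 2100/2300]
8 containers opened.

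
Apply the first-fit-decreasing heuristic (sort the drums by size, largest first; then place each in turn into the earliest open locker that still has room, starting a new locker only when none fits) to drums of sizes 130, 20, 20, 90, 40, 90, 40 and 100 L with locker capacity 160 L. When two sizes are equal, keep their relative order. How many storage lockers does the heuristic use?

Sorted descending: 130, 100, 90, 90, 40, 40, 20, 20.
  130 → locker 1 (new)  [load 130/160]
  100 → locker 2 (new)  [load 100/160]
  90 → locker 3 (new)  [load 90/160]
  90 → locker 4 (new)  [load 90/160]
  40 → locker 2  [load 140/160]
  40 → locker 3  [load 130/160]
  20 → locker 1  [load 150/160]
  20 → locker 2  [load 160/160]
4 storage lockers opened.

4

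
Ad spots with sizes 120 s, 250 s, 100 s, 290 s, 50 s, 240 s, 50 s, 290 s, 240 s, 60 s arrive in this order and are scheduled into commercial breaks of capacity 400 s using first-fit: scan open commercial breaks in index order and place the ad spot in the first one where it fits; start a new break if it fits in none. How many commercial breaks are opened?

  120 → break 1 (new)  [load 120/400]
  250 → break 1  [load 370/400]
  100 → break 2 (new)  [load 100/400]
  290 → break 2  [load 390/400]
  50 → break 3 (new)  [load 50/400]
  240 → break 3  [load 290/400]
  50 → break 3  [load 340/400]
  290 → break 4 (new)  [load 290/400]
  240 → break 5 (new)  [load 240/400]
  60 → break 3  [load 400/400]
5 commercial breaks opened.

5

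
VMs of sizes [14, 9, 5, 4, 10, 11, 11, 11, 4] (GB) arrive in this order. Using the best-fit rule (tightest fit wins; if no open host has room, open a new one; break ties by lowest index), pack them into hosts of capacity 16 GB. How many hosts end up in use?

6

  14 → host 1 (new)  [load 14/16]
  9 → host 2 (new)  [load 9/16]
  5 → host 2  [load 14/16]
  4 → host 3 (new)  [load 4/16]
  10 → host 3  [load 14/16]
  11 → host 4 (new)  [load 11/16]
  11 → host 5 (new)  [load 11/16]
  11 → host 6 (new)  [load 11/16]
  4 → host 4  [load 15/16]
6 hosts opened.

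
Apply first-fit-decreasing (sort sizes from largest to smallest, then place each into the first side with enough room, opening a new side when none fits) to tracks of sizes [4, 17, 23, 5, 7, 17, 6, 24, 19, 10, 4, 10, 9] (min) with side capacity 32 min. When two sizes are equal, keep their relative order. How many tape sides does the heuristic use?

Sorted descending: 24, 23, 19, 17, 17, 10, 10, 9, 7, 6, 5, 4, 4.
  24 → side 1 (new)  [load 24/32]
  23 → side 2 (new)  [load 23/32]
  19 → side 3 (new)  [load 19/32]
  17 → side 4 (new)  [load 17/32]
  17 → side 5 (new)  [load 17/32]
  10 → side 3  [load 29/32]
  10 → side 4  [load 27/32]
  9 → side 2  [load 32/32]
  7 → side 1  [load 31/32]
  6 → side 5  [load 23/32]
  5 → side 4  [load 32/32]
  4 → side 5  [load 27/32]
  4 → side 5  [load 31/32]
5 tape sides opened.

5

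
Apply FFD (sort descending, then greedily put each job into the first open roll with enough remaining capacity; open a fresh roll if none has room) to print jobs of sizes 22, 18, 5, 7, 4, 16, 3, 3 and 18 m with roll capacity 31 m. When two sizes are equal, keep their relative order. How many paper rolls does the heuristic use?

Sorted descending: 22, 18, 18, 16, 7, 5, 4, 3, 3.
  22 → roll 1 (new)  [load 22/31]
  18 → roll 2 (new)  [load 18/31]
  18 → roll 3 (new)  [load 18/31]
  16 → roll 4 (new)  [load 16/31]
  7 → roll 1  [load 29/31]
  5 → roll 2  [load 23/31]
  4 → roll 2  [load 27/31]
  3 → roll 2  [load 30/31]
  3 → roll 3  [load 21/31]
4 paper rolls opened.

4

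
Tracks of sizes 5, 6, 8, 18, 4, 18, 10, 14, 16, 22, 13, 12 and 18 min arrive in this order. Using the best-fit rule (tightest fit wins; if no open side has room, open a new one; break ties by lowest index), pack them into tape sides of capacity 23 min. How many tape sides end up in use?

  5 → side 1 (new)  [load 5/23]
  6 → side 1  [load 11/23]
  8 → side 1  [load 19/23]
  18 → side 2 (new)  [load 18/23]
  4 → side 1  [load 23/23]
  18 → side 3 (new)  [load 18/23]
  10 → side 4 (new)  [load 10/23]
  14 → side 5 (new)  [load 14/23]
  16 → side 6 (new)  [load 16/23]
  22 → side 7 (new)  [load 22/23]
  13 → side 4  [load 23/23]
  12 → side 8 (new)  [load 12/23]
  18 → side 9 (new)  [load 18/23]
9 tape sides opened.

9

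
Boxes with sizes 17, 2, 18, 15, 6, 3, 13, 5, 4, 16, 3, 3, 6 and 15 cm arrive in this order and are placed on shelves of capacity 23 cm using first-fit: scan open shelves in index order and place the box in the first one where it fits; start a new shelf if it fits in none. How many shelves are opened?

6

  17 → shelf 1 (new)  [load 17/23]
  2 → shelf 1  [load 19/23]
  18 → shelf 2 (new)  [load 18/23]
  15 → shelf 3 (new)  [load 15/23]
  6 → shelf 3  [load 21/23]
  3 → shelf 1  [load 22/23]
  13 → shelf 4 (new)  [load 13/23]
  5 → shelf 2  [load 23/23]
  4 → shelf 4  [load 17/23]
  16 → shelf 5 (new)  [load 16/23]
  3 → shelf 4  [load 20/23]
  3 → shelf 4  [load 23/23]
  6 → shelf 5  [load 22/23]
  15 → shelf 6 (new)  [load 15/23]
6 shelves opened.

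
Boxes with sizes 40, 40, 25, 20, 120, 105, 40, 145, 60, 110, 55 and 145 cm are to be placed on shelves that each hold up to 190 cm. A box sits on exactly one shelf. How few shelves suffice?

Total = 145 + 145 + 120 + 110 + 105 + 60 + 55 + 40 + 40 + 40 + 25 + 20 = 905 cm.
Lower bound: ⌈905/190⌉ = 5 shelves.
A packing using 5 shelves:
  shelf 1: 145 + 40 = 185
  shelf 2: 145 + 40 = 185
  shelf 3: 120 + 60 = 180
  shelf 4: 110 + 55 + 25 = 190
  shelf 5: 105 + 40 + 20 = 165
This matches the lower bound, so 5 is optimal.

5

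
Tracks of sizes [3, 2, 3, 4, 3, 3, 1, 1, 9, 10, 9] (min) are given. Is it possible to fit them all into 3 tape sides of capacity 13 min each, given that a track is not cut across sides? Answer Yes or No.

Total = 48 min; ⌈48/13⌉ = 4.
At least 4 tape sides are required, but only 3 are allowed.

No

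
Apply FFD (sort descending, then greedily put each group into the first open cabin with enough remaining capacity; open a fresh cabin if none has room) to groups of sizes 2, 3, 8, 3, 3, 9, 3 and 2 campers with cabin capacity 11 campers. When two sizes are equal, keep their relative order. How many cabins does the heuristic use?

Sorted descending: 9, 8, 3, 3, 3, 3, 2, 2.
  9 → cabin 1 (new)  [load 9/11]
  8 → cabin 2 (new)  [load 8/11]
  3 → cabin 2  [load 11/11]
  3 → cabin 3 (new)  [load 3/11]
  3 → cabin 3  [load 6/11]
  3 → cabin 3  [load 9/11]
  2 → cabin 1  [load 11/11]
  2 → cabin 3  [load 11/11]
3 cabins opened.

3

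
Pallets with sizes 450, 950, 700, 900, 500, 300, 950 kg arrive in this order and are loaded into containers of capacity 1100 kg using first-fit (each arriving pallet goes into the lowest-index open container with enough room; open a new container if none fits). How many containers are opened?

5

  450 → container 1 (new)  [load 450/1100]
  950 → container 2 (new)  [load 950/1100]
  700 → container 3 (new)  [load 700/1100]
  900 → container 4 (new)  [load 900/1100]
  500 → container 1  [load 950/1100]
  300 → container 3  [load 1000/1100]
  950 → container 5 (new)  [load 950/1100]
5 containers opened.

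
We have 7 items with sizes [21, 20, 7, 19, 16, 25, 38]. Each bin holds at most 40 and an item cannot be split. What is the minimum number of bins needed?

4

Total = 38 + 25 + 21 + 20 + 19 + 16 + 7 = 146.
Lower bound: ⌈146/40⌉ = 4 bins.
A packing using 4 bins:
  bin 1: 38 = 38
  bin 2: 25 + 7 = 32
  bin 3: 21 + 19 = 40
  bin 4: 20 + 16 = 36
This matches the lower bound, so 4 is optimal.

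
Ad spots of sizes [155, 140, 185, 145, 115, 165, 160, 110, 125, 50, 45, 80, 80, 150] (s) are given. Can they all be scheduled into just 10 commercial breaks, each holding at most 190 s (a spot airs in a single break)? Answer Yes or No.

Total = 1705 s; ⌈1705/190⌉ = 9.
10 ad spots each exceed half the capacity and cannot share a break, forcing at least 10 commercial breaks.
The bound of 10 does not rule out 10, but exhaustive search shows no assignment into 10 commercial breaks of capacity 190 s exists — the minimum is 11.

No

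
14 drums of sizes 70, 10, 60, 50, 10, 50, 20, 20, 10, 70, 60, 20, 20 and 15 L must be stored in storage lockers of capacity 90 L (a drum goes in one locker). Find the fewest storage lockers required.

6

Total = 70 + 70 + 60 + 60 + 50 + 50 + 20 + 20 + 20 + 20 + 15 + 10 + 10 + 10 = 485 L.
Lower bound: ⌈485/90⌉ = 6 storage lockers.
A packing using 6 storage lockers:
  locker 1: 70 + 20 = 90
  locker 2: 70 + 20 = 90
  locker 3: 60 + 20 + 10 = 90
  locker 4: 60 + 20 + 10 = 90
  locker 5: 50 + 15 + 10 = 75
  locker 6: 50 = 50
This matches the lower bound, so 6 is optimal.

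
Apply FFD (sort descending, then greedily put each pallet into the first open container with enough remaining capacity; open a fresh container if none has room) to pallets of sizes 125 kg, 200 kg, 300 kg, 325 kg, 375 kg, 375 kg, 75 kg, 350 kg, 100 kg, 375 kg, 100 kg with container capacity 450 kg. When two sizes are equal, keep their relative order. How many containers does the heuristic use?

Sorted descending: 375, 375, 375, 350, 325, 300, 200, 125, 100, 100, 75.
  375 → container 1 (new)  [load 375/450]
  375 → container 2 (new)  [load 375/450]
  375 → container 3 (new)  [load 375/450]
  350 → container 4 (new)  [load 350/450]
  325 → container 5 (new)  [load 325/450]
  300 → container 6 (new)  [load 300/450]
  200 → container 7 (new)  [load 200/450]
  125 → container 5  [load 450/450]
  100 → container 4  [load 450/450]
  100 → container 6  [load 400/450]
  75 → container 1  [load 450/450]
7 containers opened.

7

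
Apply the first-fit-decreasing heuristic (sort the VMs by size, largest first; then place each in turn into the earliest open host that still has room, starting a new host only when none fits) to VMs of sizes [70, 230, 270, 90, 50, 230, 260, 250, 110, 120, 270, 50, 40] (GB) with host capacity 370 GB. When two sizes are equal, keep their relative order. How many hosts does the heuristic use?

6

Sorted descending: 270, 270, 260, 250, 230, 230, 120, 110, 90, 70, 50, 50, 40.
  270 → host 1 (new)  [load 270/370]
  270 → host 2 (new)  [load 270/370]
  260 → host 3 (new)  [load 260/370]
  250 → host 4 (new)  [load 250/370]
  230 → host 5 (new)  [load 230/370]
  230 → host 6 (new)  [load 230/370]
  120 → host 4  [load 370/370]
  110 → host 3  [load 370/370]
  90 → host 1  [load 360/370]
  70 → host 2  [load 340/370]
  50 → host 5  [load 280/370]
  50 → host 5  [load 330/370]
  40 → host 5  [load 370/370]
6 hosts opened.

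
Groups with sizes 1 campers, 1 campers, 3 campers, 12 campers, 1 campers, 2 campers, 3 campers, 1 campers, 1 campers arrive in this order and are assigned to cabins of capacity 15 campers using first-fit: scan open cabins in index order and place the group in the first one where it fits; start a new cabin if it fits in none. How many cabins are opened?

  1 → cabin 1 (new)  [load 1/15]
  1 → cabin 1  [load 2/15]
  3 → cabin 1  [load 5/15]
  12 → cabin 2 (new)  [load 12/15]
  1 → cabin 1  [load 6/15]
  2 → cabin 1  [load 8/15]
  3 → cabin 1  [load 11/15]
  1 → cabin 1  [load 12/15]
  1 → cabin 1  [load 13/15]
2 cabins opened.

2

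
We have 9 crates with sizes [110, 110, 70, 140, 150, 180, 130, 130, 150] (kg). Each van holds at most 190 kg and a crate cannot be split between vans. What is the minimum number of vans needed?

Total = 180 + 150 + 150 + 140 + 130 + 130 + 110 + 110 + 70 = 1170 kg.
Lower bound: ⌈1170/190⌉ = 7 vans.
Also, 8 crates each exceed 95 kg, and no two of those can share a van, so at least 8 vans are needed.
A packing using 8 vans:
  van 1: 180 = 180
  van 2: 150 = 150
  van 3: 150 = 150
  van 4: 140 = 140
  van 5: 130 = 130
  van 6: 130 = 130
  van 7: 110 + 70 = 180
  van 8: 110 = 110
This matches the lower bound, so 8 is optimal.

8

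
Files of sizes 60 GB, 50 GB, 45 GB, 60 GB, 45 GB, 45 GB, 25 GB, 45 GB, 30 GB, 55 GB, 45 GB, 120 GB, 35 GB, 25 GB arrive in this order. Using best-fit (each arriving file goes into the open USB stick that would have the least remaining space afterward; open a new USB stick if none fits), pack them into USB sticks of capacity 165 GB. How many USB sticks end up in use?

  60 → USB stick 1 (new)  [load 60/165]
  50 → USB stick 1  [load 110/165]
  45 → USB stick 1  [load 155/165]
  60 → USB stick 2 (new)  [load 60/165]
  45 → USB stick 2  [load 105/165]
  45 → USB stick 2  [load 150/165]
  25 → USB stick 3 (new)  [load 25/165]
  45 → USB stick 3  [load 70/165]
  30 → USB stick 3  [load 100/165]
  55 → USB stick 3  [load 155/165]
  45 → USB stick 4 (new)  [load 45/165]
  120 → USB stick 4  [load 165/165]
  35 → USB stick 5 (new)  [load 35/165]
  25 → USB stick 5  [load 60/165]
5 USB sticks opened.

5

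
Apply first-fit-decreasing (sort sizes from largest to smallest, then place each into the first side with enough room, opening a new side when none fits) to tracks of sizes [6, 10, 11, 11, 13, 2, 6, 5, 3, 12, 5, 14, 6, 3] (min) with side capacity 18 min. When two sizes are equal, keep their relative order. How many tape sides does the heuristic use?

Sorted descending: 14, 13, 12, 11, 11, 10, 6, 6, 6, 5, 5, 3, 3, 2.
  14 → side 1 (new)  [load 14/18]
  13 → side 2 (new)  [load 13/18]
  12 → side 3 (new)  [load 12/18]
  11 → side 4 (new)  [load 11/18]
  11 → side 5 (new)  [load 11/18]
  10 → side 6 (new)  [load 10/18]
  6 → side 3  [load 18/18]
  6 → side 4  [load 17/18]
  6 → side 5  [load 17/18]
  5 → side 2  [load 18/18]
  5 → side 6  [load 15/18]
  3 → side 1  [load 17/18]
  3 → side 6  [load 18/18]
  2 → side 7 (new)  [load 2/18]
7 tape sides opened.

7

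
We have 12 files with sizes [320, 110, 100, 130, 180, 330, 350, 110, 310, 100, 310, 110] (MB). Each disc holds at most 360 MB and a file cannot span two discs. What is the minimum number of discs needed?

8

Total = 350 + 330 + 320 + 310 + 310 + 180 + 130 + 110 + 110 + 110 + 100 + 100 = 2460 MB.
Lower bound: ⌈2460/360⌉ = 7 discs.
A packing using 8 discs:
  disc 1: 350 = 350
  disc 2: 330 = 330
  disc 3: 320 = 320
  disc 4: 310 = 310
  disc 5: 310 = 310
  disc 6: 180 + 130 = 310
  disc 7: 110 + 110 + 110 = 330
  disc 8: 100 + 100 = 200
No arrangement into 7 discs stays within capacity, so 8 is optimal.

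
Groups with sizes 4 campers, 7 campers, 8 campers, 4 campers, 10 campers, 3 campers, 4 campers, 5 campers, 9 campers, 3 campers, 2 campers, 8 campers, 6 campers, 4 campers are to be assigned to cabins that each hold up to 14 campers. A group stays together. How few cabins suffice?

6

Total = 10 + 9 + 8 + 8 + 7 + 6 + 5 + 4 + 4 + 4 + 4 + 3 + 3 + 2 = 77 campers.
Lower bound: ⌈77/14⌉ = 6 cabins.
A packing using 6 cabins:
  cabin 1: 10 + 4 = 14
  cabin 2: 9 + 5 = 14
  cabin 3: 8 + 6 = 14
  cabin 4: 8 + 4 + 2 = 14
  cabin 5: 7 + 4 + 3 = 14
  cabin 6: 4 + 3 = 7
This matches the lower bound, so 6 is optimal.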